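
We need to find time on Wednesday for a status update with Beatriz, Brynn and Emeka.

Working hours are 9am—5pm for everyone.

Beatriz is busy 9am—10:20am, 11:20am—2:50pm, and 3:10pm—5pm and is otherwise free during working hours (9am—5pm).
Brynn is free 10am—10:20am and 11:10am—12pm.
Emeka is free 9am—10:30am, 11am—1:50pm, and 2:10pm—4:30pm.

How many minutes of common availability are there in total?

Beatriz free within 09:00–17:00: 10:20–11:20, 14:50–15:10.
Beatriz ∩ Brynn: 11:10–11:20.
Beatriz ∩ Brynn ∩ Emeka: 11:10–11:20.
Total common minutes: 10.

10 minutes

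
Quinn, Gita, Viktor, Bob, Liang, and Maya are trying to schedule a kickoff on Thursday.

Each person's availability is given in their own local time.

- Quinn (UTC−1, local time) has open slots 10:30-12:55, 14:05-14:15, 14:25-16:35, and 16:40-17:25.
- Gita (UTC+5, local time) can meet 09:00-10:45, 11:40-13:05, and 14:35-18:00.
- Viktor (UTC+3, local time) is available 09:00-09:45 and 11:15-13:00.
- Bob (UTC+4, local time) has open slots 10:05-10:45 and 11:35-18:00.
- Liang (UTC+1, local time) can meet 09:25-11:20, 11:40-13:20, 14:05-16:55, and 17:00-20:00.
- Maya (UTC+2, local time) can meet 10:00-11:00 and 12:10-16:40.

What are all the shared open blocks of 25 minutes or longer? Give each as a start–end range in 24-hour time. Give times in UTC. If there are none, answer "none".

none

Quinn → UTC: 11:30–13:55, 15:05–15:15, 15:25–17:35, 17:40–18:25.
Gita → UTC: 04:00–05:45, 06:40–08:05, 09:35–13:00.
Viktor → UTC: 06:00–06:45, 08:15–10:00.
Bob → UTC: 06:05–06:45, 07:35–14:00.
Liang → UTC: 08:25–10:20, 10:40–12:20, 13:05–15:55, 16:00–19:00.
Maya → UTC: 08:00–09:00, 10:10–14:40.
Quinn ∩ Gita: 11:30–13:00.
Quinn ∩ Gita ∩ Viktor: (none).
Quinn ∩ Gita ∩ Viktor ∩ Bob: (none).
Quinn ∩ Gita ∩ Viktor ∩ Bob ∩ Liang: (none).
Quinn ∩ Gita ∩ Viktor ∩ Bob ∩ Liang ∩ Maya: (none).
Windows ≥ 25 min: (none).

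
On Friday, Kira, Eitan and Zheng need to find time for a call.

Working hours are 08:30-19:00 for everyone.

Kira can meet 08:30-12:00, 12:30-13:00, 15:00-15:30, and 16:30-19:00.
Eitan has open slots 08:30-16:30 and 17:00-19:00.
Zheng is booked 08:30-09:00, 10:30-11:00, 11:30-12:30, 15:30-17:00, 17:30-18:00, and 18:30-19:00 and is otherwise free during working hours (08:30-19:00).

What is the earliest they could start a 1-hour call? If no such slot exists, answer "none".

09:00

Zheng free within 08:30–19:00: 09:00–10:30, 11:00–11:30, 12:30–15:30, 17:00–17:30, 18:00–18:30.
Kira ∩ Eitan: 08:30–12:00, 12:30–13:00, 15:00–15:30, 17:00–19:00.
Kira ∩ Eitan ∩ Zheng: 09:00–10:30, 11:00–11:30, 12:30–13:00, 15:00–15:30, 17:00–17:30, 18:00–18:30.
Windows ≥ 60 min: 09:00–10:30.
Earliest such window starts at 09:00.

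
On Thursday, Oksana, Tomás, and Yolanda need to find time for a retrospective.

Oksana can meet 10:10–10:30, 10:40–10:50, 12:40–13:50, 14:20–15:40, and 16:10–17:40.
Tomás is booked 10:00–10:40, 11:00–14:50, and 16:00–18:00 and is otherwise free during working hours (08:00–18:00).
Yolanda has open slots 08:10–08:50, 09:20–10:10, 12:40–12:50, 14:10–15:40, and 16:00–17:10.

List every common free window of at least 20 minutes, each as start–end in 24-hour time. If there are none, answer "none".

14:50–15:40

Tomás free within 08:00–18:00: 08:00–10:00, 10:40–11:00, 14:50–16:00.
Oksana ∩ Tomás: 10:40–10:50, 14:50–15:40.
Oksana ∩ Tomás ∩ Yolanda: 14:50–15:40.
Windows ≥ 20 min: 14:50–15:40.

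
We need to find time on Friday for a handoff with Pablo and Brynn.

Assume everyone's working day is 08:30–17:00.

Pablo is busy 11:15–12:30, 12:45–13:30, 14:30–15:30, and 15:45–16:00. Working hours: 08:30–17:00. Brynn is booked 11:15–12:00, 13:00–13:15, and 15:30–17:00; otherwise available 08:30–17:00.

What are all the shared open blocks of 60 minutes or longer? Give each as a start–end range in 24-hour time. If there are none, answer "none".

08:30–11:15, 13:30–14:30

Pablo free within 08:30–17:00: 08:30–11:15, 12:30–12:45, 13:30–14:30, 15:30–15:45, 16:00–17:00.
Brynn free within 08:30–17:00: 08:30–11:15, 12:00–13:00, 13:15–15:30.
Pablo ∩ Brynn: 08:30–11:15, 12:30–12:45, 13:30–14:30.
Windows ≥ 60 min: 08:30–11:15, 13:30–14:30.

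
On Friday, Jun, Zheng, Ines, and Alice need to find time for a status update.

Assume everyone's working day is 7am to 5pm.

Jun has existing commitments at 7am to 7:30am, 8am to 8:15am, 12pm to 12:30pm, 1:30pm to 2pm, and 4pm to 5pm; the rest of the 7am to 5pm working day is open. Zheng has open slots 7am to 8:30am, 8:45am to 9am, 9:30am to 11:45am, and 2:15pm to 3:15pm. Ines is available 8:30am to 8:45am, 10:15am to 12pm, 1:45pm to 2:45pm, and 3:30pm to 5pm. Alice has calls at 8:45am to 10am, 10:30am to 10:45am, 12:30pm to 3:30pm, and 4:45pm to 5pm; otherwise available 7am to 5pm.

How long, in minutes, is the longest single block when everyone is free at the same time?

Jun free within 07:00–17:00: 07:30–08:00, 08:15–12:00, 12:30–13:30, 14:00–16:00.
Alice free within 07:00–17:00: 07:00–08:45, 10:00–10:30, 10:45–12:30, 15:30–16:45.
Jun ∩ Zheng: 07:30–08:00, 08:15–08:30, 08:45–09:00, 09:30–11:45, 14:15–15:15.
Jun ∩ Zheng ∩ Ines: 10:15–11:45, 14:15–14:45.
Jun ∩ Zheng ∩ Ines ∩ Alice: 10:15–10:30, 10:45–11:45.
Common window lengths: 15, 60 min; longest is 60.

60 minutes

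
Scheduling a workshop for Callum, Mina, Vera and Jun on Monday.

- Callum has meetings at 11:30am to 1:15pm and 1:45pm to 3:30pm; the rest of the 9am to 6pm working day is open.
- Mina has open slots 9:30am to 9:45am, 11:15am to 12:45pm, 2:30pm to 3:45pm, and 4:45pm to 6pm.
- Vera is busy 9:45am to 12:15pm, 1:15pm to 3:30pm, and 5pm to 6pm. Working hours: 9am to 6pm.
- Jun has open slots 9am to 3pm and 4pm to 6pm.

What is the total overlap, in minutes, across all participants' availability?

30 minutes

Callum free within 09:00–18:00: 09:00–11:30, 13:15–13:45, 15:30–18:00.
Vera free within 09:00–18:00: 09:00–09:45, 12:15–13:15, 15:30–17:00.
Callum ∩ Mina: 09:30–09:45, 11:15–11:30, 15:30–15:45, 16:45–18:00.
Callum ∩ Mina ∩ Vera: 09:30–09:45, 15:30–15:45, 16:45–17:00.
Callum ∩ Mina ∩ Vera ∩ Jun: 09:30–09:45, 16:45–17:00.
Total common minutes: 15 + 15 = 30.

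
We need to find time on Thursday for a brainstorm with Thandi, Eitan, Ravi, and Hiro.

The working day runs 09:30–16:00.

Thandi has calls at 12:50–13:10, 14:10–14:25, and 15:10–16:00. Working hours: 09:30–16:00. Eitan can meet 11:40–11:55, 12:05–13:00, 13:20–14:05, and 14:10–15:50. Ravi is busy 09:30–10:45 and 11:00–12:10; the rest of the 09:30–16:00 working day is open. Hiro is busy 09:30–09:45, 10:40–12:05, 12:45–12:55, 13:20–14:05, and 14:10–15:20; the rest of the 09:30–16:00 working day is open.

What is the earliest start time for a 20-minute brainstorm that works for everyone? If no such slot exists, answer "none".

Thandi free within 09:30–16:00: 09:30–12:50, 13:10–14:10, 14:25–15:10.
Ravi free within 09:30–16:00: 10:45–11:00, 12:10–16:00.
Hiro free within 09:30–16:00: 09:45–10:40, 12:05–12:45, 12:55–13:20, 14:05–14:10, 15:20–16:00.
Thandi ∩ Eitan: 11:40–11:55, 12:05–12:50, 13:20–14:05, 14:25–15:10.
Thandi ∩ Eitan ∩ Ravi: 12:10–12:50, 13:20–14:05, 14:25–15:10.
Thandi ∩ Eitan ∩ Ravi ∩ Hiro: 12:10–12:45.
Windows ≥ 20 min: 12:10–12:45.
Earliest such window starts at 12:10.

12:10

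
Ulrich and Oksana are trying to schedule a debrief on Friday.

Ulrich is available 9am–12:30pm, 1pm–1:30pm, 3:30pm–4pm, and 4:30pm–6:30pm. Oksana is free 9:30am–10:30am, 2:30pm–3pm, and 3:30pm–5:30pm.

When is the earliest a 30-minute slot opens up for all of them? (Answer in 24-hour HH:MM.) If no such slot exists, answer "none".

Ulrich ∩ Oksana: 09:30–10:30, 15:30–16:00, 16:30–17:30.
Windows ≥ 30 min: 09:30–10:30, 15:30–16:00, 16:30–17:30.
Earliest such window starts at 09:30.

09:30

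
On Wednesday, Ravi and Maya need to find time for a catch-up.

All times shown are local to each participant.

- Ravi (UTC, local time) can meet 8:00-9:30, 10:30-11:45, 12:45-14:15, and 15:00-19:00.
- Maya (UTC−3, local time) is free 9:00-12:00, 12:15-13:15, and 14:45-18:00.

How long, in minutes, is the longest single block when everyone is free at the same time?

Ravi → UTC: 08:00–09:30, 10:30–11:45, 12:45–14:15, 15:00–19:00.
Maya → UTC: 12:00–15:00, 15:15–16:15, 17:45–21:00.
Ravi ∩ Maya: 12:45–14:15, 15:15–16:15, 17:45–19:00.
Common window lengths: 90, 60, 75 min; longest is 90.

90 minutes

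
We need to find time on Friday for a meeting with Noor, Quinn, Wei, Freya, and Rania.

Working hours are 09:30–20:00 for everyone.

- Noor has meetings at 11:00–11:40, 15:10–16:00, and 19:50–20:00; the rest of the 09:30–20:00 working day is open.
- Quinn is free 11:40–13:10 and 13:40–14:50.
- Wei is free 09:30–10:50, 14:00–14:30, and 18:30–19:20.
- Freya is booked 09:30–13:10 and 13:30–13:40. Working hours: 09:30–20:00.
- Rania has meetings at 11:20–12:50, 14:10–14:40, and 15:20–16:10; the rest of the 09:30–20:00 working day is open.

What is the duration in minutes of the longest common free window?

10 minutes

Noor free within 09:30–20:00: 09:30–11:00, 11:40–15:10, 16:00–19:50.
Freya free within 09:30–20:00: 13:10–13:30, 13:40–20:00.
Rania free within 09:30–20:00: 09:30–11:20, 12:50–14:10, 14:40–15:20, 16:10–20:00.
Noor ∩ Quinn: 11:40–13:10, 13:40–14:50.
Noor ∩ Quinn ∩ Wei: 14:00–14:30.
Noor ∩ Quinn ∩ Wei ∩ Freya: 14:00–14:30.
Noor ∩ Quinn ∩ Wei ∩ Freya ∩ Rania: 14:00–14:10.
Single common window of 10 minutes.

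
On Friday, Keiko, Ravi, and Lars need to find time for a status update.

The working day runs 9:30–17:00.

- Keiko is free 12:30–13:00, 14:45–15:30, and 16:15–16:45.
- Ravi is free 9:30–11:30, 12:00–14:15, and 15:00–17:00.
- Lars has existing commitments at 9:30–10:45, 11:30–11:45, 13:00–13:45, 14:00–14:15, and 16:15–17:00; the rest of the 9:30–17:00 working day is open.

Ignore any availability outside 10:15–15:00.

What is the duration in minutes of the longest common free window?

Lars free within 09:30–17:00: 10:45–11:30, 11:45–13:00, 13:45–14:00, 14:15–16:15.
Keiko ∩ Ravi: 12:30–13:00, 15:00–15:30, 16:15–16:45.
Keiko ∩ Ravi ∩ Lars: 12:30–13:00, 15:00–15:30.
Restricted to 10:15–15:00: 12:30–13:00.
Single common window of 30 minutes.

30 minutes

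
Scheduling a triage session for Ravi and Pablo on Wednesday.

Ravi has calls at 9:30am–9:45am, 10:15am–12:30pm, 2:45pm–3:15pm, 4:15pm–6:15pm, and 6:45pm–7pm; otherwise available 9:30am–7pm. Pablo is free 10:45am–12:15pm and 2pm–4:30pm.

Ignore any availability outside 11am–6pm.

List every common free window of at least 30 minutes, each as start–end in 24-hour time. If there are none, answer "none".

14:00–14:45, 15:15–16:15

Ravi free within 09:30–19:00: 09:45–10:15, 12:30–14:45, 15:15–16:15, 18:15–18:45.
Ravi ∩ Pablo: 14:00–14:45, 15:15–16:15.
Restricted to 11:00–18:00: 14:00–14:45, 15:15–16:15.
Windows ≥ 30 min: 14:00–14:45, 15:15–16:15.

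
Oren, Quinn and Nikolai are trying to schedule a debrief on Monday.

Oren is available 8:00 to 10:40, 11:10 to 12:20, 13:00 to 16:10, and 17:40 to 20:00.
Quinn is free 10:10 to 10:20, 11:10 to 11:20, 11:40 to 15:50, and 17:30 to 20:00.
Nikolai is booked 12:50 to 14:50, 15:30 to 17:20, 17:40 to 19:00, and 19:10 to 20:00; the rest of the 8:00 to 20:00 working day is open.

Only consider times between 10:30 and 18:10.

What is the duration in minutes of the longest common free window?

Nikolai free within 08:00–20:00: 08:00–12:50, 14:50–15:30, 17:20–17:40, 19:00–19:10.
Oren ∩ Quinn: 10:10–10:20, 11:10–11:20, 11:40–12:20, 13:00–15:50, 17:40–20:00.
Oren ∩ Quinn ∩ Nikolai: 10:10–10:20, 11:10–11:20, 11:40–12:20, 14:50–15:30, 19:00–19:10.
Restricted to 10:30–18:10: 11:10–11:20, 11:40–12:20, 14:50–15:30.
Common window lengths: 10, 40, 40 min; longest is 40.

40 minutes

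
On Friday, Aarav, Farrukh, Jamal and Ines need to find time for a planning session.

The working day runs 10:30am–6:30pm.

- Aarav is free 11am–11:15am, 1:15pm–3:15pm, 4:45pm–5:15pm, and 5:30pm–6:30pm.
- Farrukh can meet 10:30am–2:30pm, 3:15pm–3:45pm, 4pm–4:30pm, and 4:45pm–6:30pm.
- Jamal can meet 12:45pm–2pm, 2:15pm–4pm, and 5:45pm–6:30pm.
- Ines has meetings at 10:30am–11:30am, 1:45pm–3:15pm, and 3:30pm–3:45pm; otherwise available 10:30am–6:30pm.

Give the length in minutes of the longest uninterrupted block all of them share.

45 minutes

Ines free within 10:30–18:30: 11:30–13:45, 15:15–15:30, 15:45–18:30.
Aarav ∩ Farrukh: 11:00–11:15, 13:15–14:30, 16:45–17:15, 17:30–18:30.
Aarav ∩ Farrukh ∩ Jamal: 13:15–14:00, 14:15–14:30, 17:45–18:30.
Aarav ∩ Farrukh ∩ Jamal ∩ Ines: 13:15–13:45, 17:45–18:30.
Common window lengths: 30, 45 min; longest is 45.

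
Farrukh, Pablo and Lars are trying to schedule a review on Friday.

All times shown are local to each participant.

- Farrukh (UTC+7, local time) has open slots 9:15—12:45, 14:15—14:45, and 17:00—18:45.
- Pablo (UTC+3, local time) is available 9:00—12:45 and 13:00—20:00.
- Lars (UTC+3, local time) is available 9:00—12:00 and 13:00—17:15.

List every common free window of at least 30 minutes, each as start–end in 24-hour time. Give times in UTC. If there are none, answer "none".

07:15–07:45, 10:00–11:45

Farrukh → UTC: 02:15–05:45, 07:15–07:45, 10:00–11:45.
Pablo → UTC: 06:00–09:45, 10:00–17:00.
Lars → UTC: 06:00–09:00, 10:00–14:15.
Farrukh ∩ Pablo: 07:15–07:45, 10:00–11:45.
Farrukh ∩ Pablo ∩ Lars: 07:15–07:45, 10:00–11:45.
Windows ≥ 30 min: 07:15–07:45, 10:00–11:45.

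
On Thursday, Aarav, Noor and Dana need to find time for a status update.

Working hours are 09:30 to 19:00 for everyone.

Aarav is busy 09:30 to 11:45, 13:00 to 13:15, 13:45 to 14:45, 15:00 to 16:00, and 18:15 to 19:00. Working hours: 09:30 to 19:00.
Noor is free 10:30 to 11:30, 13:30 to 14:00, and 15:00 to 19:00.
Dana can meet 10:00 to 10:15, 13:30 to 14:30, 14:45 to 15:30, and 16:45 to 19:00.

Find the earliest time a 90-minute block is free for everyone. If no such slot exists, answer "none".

16:45

Aarav free within 09:30–19:00: 11:45–13:00, 13:15–13:45, 14:45–15:00, 16:00–18:15.
Aarav ∩ Noor: 13:30–13:45, 16:00–18:15.
Aarav ∩ Noor ∩ Dana: 13:30–13:45, 16:45–18:15.
Windows ≥ 90 min: 16:45–18:15.
Earliest such window starts at 16:45.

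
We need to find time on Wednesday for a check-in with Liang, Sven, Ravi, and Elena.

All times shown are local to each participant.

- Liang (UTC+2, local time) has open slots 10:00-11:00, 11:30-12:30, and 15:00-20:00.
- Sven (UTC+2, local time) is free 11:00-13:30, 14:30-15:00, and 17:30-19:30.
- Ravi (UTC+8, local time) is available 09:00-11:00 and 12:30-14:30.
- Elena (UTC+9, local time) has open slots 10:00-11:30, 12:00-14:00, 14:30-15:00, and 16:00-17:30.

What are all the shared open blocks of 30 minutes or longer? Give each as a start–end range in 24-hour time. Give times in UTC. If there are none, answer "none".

Liang → UTC: 08:00–09:00, 09:30–10:30, 13:00–18:00.
Sven → UTC: 09:00–11:30, 12:30–13:00, 15:30–17:30.
Ravi → UTC: 01:00–03:00, 04:30–06:30.
Elena → UTC: 01:00–02:30, 03:00–05:00, 05:30–06:00, 07:00–08:30.
Liang ∩ Sven: 09:30–10:30, 15:30–17:30.
Liang ∩ Sven ∩ Ravi: (none).
Liang ∩ Sven ∩ Ravi ∩ Elena: (none).
Windows ≥ 30 min: (none).

none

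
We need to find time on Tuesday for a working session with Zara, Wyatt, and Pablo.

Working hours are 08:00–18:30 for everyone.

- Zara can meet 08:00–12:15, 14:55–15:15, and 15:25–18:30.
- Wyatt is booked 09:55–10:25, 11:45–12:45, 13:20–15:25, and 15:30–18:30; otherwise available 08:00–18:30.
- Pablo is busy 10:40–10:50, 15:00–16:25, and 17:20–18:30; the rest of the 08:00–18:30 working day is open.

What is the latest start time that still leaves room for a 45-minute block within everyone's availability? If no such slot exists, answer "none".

11:00

Wyatt free within 08:00–18:30: 08:00–09:55, 10:25–11:45, 12:45–13:20, 15:25–15:30.
Pablo free within 08:00–18:30: 08:00–10:40, 10:50–15:00, 16:25–17:20.
Zara ∩ Wyatt: 08:00–09:55, 10:25–11:45, 15:25–15:30.
Zara ∩ Wyatt ∩ Pablo: 08:00–09:55, 10:25–10:40, 10:50–11:45.
Windows ≥ 45 min: 08:00–09:55, 10:50–11:45.
Latest start in the last window 10:50–11:45 is 11:45 − 45 min = 11:00.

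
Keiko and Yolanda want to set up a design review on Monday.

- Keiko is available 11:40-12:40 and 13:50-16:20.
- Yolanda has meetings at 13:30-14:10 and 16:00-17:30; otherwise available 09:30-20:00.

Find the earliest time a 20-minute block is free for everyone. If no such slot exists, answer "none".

Yolanda free within 09:30–20:00: 09:30–13:30, 14:10–16:00, 17:30–20:00.
Keiko ∩ Yolanda: 11:40–12:40, 14:10–16:00.
Windows ≥ 20 min: 11:40–12:40, 14:10–16:00.
Earliest such window starts at 11:40.

11:40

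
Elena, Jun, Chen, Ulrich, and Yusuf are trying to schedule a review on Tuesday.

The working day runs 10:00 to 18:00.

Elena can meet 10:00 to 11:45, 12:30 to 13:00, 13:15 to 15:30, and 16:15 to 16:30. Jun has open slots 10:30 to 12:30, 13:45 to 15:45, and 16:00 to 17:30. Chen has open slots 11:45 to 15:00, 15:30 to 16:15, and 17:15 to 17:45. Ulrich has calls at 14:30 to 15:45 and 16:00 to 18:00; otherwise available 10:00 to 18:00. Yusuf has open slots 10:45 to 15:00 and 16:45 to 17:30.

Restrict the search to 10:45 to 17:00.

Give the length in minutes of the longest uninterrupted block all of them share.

Ulrich free within 10:00–18:00: 10:00–14:30, 15:45–16:00.
Elena ∩ Jun: 10:30–11:45, 13:45–15:30, 16:15–16:30.
Elena ∩ Jun ∩ Chen: 13:45–15:00.
Elena ∩ Jun ∩ Chen ∩ Ulrich: 13:45–14:30.
Elena ∩ Jun ∩ Chen ∩ Ulrich ∩ Yusuf: 13:45–14:30.
Restricted to 10:45–17:00: 13:45–14:30.
Single common window of 45 minutes.

45 minutes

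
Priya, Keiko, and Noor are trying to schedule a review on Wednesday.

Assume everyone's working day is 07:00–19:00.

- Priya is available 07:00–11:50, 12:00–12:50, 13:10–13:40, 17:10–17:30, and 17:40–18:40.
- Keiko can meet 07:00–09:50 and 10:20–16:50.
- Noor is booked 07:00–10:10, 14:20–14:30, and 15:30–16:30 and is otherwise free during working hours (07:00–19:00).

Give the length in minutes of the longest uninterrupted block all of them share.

90 minutes

Noor free within 07:00–19:00: 10:10–14:20, 14:30–15:30, 16:30–19:00.
Priya ∩ Keiko: 07:00–09:50, 10:20–11:50, 12:00–12:50, 13:10–13:40.
Priya ∩ Keiko ∩ Noor: 10:20–11:50, 12:00–12:50, 13:10–13:40.
Common window lengths: 90, 50, 30 min; longest is 90.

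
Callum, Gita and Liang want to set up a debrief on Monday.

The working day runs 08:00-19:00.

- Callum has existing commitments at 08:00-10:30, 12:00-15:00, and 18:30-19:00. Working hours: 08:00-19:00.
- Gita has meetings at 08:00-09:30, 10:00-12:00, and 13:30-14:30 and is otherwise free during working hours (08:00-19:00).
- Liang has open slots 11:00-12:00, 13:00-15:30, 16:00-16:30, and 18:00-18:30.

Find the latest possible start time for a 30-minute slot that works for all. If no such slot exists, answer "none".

Callum free within 08:00–19:00: 10:30–12:00, 15:00–18:30.
Gita free within 08:00–19:00: 09:30–10:00, 12:00–13:30, 14:30–19:00.
Callum ∩ Gita: 15:00–18:30.
Callum ∩ Gita ∩ Liang: 15:00–15:30, 16:00–16:30, 18:00–18:30.
Windows ≥ 30 min: 15:00–15:30, 16:00–16:30, 18:00–18:30.
Latest start in the last window 18:00–18:30 is 18:30 − 30 min = 18:00.

18:00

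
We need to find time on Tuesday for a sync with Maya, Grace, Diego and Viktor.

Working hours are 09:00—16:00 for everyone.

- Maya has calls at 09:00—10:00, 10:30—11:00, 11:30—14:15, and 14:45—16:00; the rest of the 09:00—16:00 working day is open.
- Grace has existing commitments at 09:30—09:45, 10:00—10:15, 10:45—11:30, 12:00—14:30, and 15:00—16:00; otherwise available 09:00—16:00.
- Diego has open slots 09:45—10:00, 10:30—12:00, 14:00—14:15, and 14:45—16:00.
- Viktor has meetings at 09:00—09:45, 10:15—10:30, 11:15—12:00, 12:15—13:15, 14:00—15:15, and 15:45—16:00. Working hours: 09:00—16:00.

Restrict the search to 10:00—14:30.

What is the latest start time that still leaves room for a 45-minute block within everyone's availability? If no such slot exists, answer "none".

Maya free within 09:00–16:00: 10:00–10:30, 11:00–11:30, 14:15–14:45.
Grace free within 09:00–16:00: 09:00–09:30, 09:45–10:00, 10:15–10:45, 11:30–12:00, 14:30–15:00.
Viktor free within 09:00–16:00: 09:45–10:15, 10:30–11:15, 12:00–12:15, 13:15–14:00, 15:15–15:45.
Maya ∩ Grace: 10:15–10:30, 14:30–14:45.
Maya ∩ Grace ∩ Diego: (none).
Maya ∩ Grace ∩ Diego ∩ Viktor: (none).
Restricted to 10:00–14:30: (none).
Windows ≥ 45 min: (none).

none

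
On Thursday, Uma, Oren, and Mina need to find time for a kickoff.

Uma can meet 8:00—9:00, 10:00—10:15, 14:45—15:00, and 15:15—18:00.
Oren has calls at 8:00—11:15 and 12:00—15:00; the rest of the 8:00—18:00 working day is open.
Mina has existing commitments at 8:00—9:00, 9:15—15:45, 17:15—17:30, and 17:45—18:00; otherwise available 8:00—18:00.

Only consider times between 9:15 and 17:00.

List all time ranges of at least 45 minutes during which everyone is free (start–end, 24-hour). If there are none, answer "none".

15:45–17:00

Oren free within 08:00–18:00: 11:15–12:00, 15:00–18:00.
Mina free within 08:00–18:00: 09:00–09:15, 15:45–17:15, 17:30–17:45.
Uma ∩ Oren: 15:15–18:00.
Uma ∩ Oren ∩ Mina: 15:45–17:15, 17:30–17:45.
Restricted to 09:15–17:00: 15:45–17:00.
Windows ≥ 45 min: 15:45–17:00.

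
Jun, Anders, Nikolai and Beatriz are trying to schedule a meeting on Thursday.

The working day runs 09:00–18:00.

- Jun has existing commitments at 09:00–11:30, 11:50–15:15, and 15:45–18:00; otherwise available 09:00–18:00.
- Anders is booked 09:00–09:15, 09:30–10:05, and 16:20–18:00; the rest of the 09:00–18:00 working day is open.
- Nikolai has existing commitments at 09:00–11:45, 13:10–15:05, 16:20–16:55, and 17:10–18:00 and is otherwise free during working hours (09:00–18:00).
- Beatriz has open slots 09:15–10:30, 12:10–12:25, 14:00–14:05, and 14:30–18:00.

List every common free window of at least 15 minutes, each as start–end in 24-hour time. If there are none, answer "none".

Jun free within 09:00–18:00: 11:30–11:50, 15:15–15:45.
Anders free within 09:00–18:00: 09:15–09:30, 10:05–16:20.
Nikolai free within 09:00–18:00: 11:45–13:10, 15:05–16:20, 16:55–17:10.
Jun ∩ Anders: 11:30–11:50, 15:15–15:45.
Jun ∩ Anders ∩ Nikolai: 11:45–11:50, 15:15–15:45.
Jun ∩ Anders ∩ Nikolai ∩ Beatriz: 15:15–15:45.
Windows ≥ 15 min: 15:15–15:45.

15:15–15:45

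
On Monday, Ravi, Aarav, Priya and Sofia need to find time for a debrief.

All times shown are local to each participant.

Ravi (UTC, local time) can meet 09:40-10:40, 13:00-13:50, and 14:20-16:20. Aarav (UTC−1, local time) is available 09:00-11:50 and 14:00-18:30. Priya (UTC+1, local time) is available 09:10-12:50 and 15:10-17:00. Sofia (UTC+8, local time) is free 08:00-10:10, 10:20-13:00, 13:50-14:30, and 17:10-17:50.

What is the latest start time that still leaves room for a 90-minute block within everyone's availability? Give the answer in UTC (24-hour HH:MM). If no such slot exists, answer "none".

Ravi → UTC: 09:40–10:40, 13:00–13:50, 14:20–16:20.
Aarav → UTC: 10:00–12:50, 15:00–19:30.
Priya → UTC: 08:10–11:50, 14:10–16:00.
Sofia → UTC: 00:00–02:10, 02:20–05:00, 05:50–06:30, 09:10–09:50.
Ravi ∩ Aarav: 10:00–10:40, 15:00–16:20.
Ravi ∩ Aarav ∩ Priya: 10:00–10:40, 15:00–16:00.
Ravi ∩ Aarav ∩ Priya ∩ Sofia: (none).
Windows ≥ 90 min: (none).

none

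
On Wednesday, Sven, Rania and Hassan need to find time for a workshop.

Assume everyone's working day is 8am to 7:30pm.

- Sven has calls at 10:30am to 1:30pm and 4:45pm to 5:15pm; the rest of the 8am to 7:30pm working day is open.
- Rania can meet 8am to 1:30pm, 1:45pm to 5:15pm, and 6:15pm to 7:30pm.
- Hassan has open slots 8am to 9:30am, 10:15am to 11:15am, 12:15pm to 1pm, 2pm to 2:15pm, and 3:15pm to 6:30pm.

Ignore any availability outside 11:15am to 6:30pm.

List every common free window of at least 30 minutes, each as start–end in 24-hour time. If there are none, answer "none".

15:15–16:45

Sven free within 08:00–19:30: 08:00–10:30, 13:30–16:45, 17:15–19:30.
Sven ∩ Rania: 08:00–10:30, 13:45–16:45, 18:15–19:30.
Sven ∩ Rania ∩ Hassan: 08:00–09:30, 10:15–10:30, 14:00–14:15, 15:15–16:45, 18:15–18:30.
Restricted to 11:15–18:30: 14:00–14:15, 15:15–16:45, 18:15–18:30.
Windows ≥ 30 min: 15:15–16:45.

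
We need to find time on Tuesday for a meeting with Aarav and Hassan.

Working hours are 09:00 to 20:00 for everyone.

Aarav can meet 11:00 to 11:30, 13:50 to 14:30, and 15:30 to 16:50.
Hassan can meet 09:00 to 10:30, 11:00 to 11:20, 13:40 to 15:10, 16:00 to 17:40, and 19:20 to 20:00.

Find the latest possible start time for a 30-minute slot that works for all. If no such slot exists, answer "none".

Aarav ∩ Hassan: 11:00–11:20, 13:50–14:30, 16:00–16:50.
Windows ≥ 30 min: 13:50–14:30, 16:00–16:50.
Latest start in the last window 16:00–16:50 is 16:50 − 30 min = 16:20.

16:20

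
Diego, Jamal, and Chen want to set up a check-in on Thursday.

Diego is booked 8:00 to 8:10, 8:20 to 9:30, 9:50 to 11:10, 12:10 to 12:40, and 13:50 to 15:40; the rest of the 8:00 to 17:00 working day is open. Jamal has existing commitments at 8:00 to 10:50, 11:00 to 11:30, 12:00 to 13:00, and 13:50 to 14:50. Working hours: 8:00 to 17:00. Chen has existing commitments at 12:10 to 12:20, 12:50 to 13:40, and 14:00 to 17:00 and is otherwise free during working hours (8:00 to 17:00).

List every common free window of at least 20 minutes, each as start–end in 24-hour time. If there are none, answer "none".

11:30–12:00

Diego free within 08:00–17:00: 08:10–08:20, 09:30–09:50, 11:10–12:10, 12:40–13:50, 15:40–17:00.
Jamal free within 08:00–17:00: 10:50–11:00, 11:30–12:00, 13:00–13:50, 14:50–17:00.
Chen free within 08:00–17:00: 08:00–12:10, 12:20–12:50, 13:40–14:00.
Diego ∩ Jamal: 11:30–12:00, 13:00–13:50, 15:40–17:00.
Diego ∩ Jamal ∩ Chen: 11:30–12:00, 13:40–13:50.
Windows ≥ 20 min: 11:30–12:00.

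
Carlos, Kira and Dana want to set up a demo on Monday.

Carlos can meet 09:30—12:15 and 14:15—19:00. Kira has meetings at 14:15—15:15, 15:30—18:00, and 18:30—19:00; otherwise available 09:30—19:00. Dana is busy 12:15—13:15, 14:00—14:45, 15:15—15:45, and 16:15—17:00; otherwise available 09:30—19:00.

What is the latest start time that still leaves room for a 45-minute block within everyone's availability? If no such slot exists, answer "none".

Kira free within 09:30–19:00: 09:30–14:15, 15:15–15:30, 18:00–18:30.
Dana free within 09:30–19:00: 09:30–12:15, 13:15–14:00, 14:45–15:15, 15:45–16:15, 17:00–19:00.
Carlos ∩ Kira: 09:30–12:15, 15:15–15:30, 18:00–18:30.
Carlos ∩ Kira ∩ Dana: 09:30–12:15, 18:00–18:30.
Windows ≥ 45 min: 09:30–12:15.
Latest start in the last window 09:30–12:15 is 12:15 − 45 min = 11:30.

11:30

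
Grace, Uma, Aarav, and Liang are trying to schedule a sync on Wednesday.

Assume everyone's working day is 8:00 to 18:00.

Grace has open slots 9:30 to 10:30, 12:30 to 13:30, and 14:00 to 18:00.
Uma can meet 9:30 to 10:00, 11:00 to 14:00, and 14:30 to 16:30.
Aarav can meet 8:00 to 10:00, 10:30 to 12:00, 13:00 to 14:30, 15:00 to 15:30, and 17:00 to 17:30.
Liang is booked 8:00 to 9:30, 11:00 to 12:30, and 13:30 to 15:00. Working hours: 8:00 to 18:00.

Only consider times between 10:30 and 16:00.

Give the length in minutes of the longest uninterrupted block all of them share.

30 minutes

Liang free within 08:00–18:00: 09:30–11:00, 12:30–13:30, 15:00–18:00.
Grace ∩ Uma: 09:30–10:00, 12:30–13:30, 14:30–16:30.
Grace ∩ Uma ∩ Aarav: 09:30–10:00, 13:00–13:30, 15:00–15:30.
Grace ∩ Uma ∩ Aarav ∩ Liang: 09:30–10:00, 13:00–13:30, 15:00–15:30.
Restricted to 10:30–16:00: 13:00–13:30, 15:00–15:30.
Common window lengths: 30, 30 min; longest is 30.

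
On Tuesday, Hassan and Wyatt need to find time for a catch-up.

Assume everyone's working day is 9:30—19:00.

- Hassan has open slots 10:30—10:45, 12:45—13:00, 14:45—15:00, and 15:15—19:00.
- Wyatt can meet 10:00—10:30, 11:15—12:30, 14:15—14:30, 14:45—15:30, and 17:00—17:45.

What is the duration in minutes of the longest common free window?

45 minutes

Hassan ∩ Wyatt: 14:45–15:00, 15:15–15:30, 17:00–17:45.
Common window lengths: 15, 15, 45 min; longest is 45.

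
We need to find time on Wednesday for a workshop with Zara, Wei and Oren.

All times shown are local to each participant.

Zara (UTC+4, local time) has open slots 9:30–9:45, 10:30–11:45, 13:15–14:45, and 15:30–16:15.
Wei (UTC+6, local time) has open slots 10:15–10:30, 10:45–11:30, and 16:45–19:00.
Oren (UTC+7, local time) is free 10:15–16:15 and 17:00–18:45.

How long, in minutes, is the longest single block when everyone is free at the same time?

15 minutes

Zara → UTC: 05:30–05:45, 06:30–07:45, 09:15–10:45, 11:30–12:15.
Wei → UTC: 04:15–04:30, 04:45–05:30, 10:45–13:00.
Oren → UTC: 03:15–09:15, 10:00–11:45.
Zara ∩ Wei: 11:30–12:15.
Zara ∩ Wei ∩ Oren: 11:30–11:45.
Single common window of 15 minutes.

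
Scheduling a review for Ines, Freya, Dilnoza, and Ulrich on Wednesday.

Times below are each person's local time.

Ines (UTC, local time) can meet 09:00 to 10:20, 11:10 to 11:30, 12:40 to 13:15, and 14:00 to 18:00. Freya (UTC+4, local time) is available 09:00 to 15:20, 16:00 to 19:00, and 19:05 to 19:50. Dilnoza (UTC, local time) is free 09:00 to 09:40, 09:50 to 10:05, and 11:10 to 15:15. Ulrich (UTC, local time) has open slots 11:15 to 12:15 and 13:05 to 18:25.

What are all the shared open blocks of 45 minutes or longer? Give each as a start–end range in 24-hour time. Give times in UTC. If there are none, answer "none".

14:00–15:00

Ines → UTC: 09:00–10:20, 11:10–11:30, 12:40–13:15, 14:00–18:00.
Freya → UTC: 05:00–11:20, 12:00–15:00, 15:05–15:50.
Dilnoza → UTC: 09:00–09:40, 09:50–10:05, 11:10–15:15.
Ulrich → UTC: 11:15–12:15, 13:05–18:25.
Ines ∩ Freya: 09:00–10:20, 11:10–11:20, 12:40–13:15, 14:00–15:00, 15:05–15:50.
Ines ∩ Freya ∩ Dilnoza: 09:00–09:40, 09:50–10:05, 11:10–11:20, 12:40–13:15, 14:00–15:00, 15:05–15:15.
Ines ∩ Freya ∩ Dilnoza ∩ Ulrich: 11:15–11:20, 13:05–13:15, 14:00–15:00, 15:05–15:15.
Windows ≥ 45 min: 14:00–15:00.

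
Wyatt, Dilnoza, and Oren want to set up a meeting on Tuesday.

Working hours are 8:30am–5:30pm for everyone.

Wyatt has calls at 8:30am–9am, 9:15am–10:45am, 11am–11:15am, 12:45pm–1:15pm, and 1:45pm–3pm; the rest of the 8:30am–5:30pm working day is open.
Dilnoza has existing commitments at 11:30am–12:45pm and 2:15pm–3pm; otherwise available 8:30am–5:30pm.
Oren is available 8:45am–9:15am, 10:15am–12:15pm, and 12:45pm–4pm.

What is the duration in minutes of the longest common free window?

60 minutes

Wyatt free within 08:30–17:30: 09:00–09:15, 10:45–11:00, 11:15–12:45, 13:15–13:45, 15:00–17:30.
Dilnoza free within 08:30–17:30: 08:30–11:30, 12:45–14:15, 15:00–17:30.
Wyatt ∩ Dilnoza: 09:00–09:15, 10:45–11:00, 11:15–11:30, 13:15–13:45, 15:00–17:30.
Wyatt ∩ Dilnoza ∩ Oren: 09:00–09:15, 10:45–11:00, 11:15–11:30, 13:15–13:45, 15:00–16:00.
Common window lengths: 15, 15, 15, 30, 60 min; longest is 60.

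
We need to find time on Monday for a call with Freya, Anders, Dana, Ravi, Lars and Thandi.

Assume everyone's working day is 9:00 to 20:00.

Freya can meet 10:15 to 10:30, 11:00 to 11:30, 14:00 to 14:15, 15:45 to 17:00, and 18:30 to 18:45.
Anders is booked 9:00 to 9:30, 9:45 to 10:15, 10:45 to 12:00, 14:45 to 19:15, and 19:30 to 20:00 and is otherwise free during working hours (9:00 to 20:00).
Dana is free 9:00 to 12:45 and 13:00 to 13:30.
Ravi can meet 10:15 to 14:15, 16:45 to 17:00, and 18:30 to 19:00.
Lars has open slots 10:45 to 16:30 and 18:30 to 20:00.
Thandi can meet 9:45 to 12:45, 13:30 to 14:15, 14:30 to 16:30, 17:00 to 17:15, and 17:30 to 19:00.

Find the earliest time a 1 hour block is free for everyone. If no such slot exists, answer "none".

Anders free within 09:00–20:00: 09:30–09:45, 10:15–10:45, 12:00–14:45, 19:15–19:30.
Freya ∩ Anders: 10:15–10:30, 14:00–14:15.
Freya ∩ Anders ∩ Dana: 10:15–10:30.
Freya ∩ Anders ∩ Dana ∩ Ravi: 10:15–10:30.
Freya ∩ Anders ∩ Dana ∩ Ravi ∩ Lars: (none).
Freya ∩ Anders ∩ Dana ∩ Ravi ∩ Lars ∩ Thandi: (none).
Windows ≥ 60 min: (none).

none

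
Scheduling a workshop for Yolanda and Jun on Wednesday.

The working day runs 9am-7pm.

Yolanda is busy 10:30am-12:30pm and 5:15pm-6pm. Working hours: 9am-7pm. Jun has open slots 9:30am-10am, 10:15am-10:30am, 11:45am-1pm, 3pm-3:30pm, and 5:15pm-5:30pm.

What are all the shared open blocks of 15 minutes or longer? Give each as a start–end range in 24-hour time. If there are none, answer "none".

Yolanda free within 09:00–19:00: 09:00–10:30, 12:30–17:15, 18:00–19:00.
Yolanda ∩ Jun: 09:30–10:00, 10:15–10:30, 12:30–13:00, 15:00–15:30.
Windows ≥ 15 min: 09:30–10:00, 10:15–10:30, 12:30–13:00, 15:00–15:30.

09:30–10:00, 10:15–10:30, 12:30–13:00, 15:00–15:30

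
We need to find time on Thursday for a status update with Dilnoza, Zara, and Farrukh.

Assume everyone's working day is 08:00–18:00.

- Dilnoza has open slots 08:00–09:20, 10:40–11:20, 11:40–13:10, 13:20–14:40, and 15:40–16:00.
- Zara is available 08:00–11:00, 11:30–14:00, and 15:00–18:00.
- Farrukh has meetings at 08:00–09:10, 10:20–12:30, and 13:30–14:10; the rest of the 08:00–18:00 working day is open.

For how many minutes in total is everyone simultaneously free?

80 minutes

Farrukh free within 08:00–18:00: 09:10–10:20, 12:30–13:30, 14:10–18:00.
Dilnoza ∩ Zara: 08:00–09:20, 10:40–11:00, 11:40–13:10, 13:20–14:00, 15:40–16:00.
Dilnoza ∩ Zara ∩ Farrukh: 09:10–09:20, 12:30–13:10, 13:20–13:30, 15:40–16:00.
Total common minutes: 10 + 40 + 10 + 20 = 80.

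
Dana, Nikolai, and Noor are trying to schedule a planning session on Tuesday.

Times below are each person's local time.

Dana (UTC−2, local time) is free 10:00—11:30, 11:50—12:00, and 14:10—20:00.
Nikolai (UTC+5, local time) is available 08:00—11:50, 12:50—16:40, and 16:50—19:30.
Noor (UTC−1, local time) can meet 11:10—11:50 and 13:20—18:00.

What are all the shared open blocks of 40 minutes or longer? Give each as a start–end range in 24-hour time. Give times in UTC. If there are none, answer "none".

12:10–12:50

Dana → UTC: 12:00–13:30, 13:50–14:00, 16:10–22:00.
Nikolai → UTC: 03:00–06:50, 07:50–11:40, 11:50–14:30.
Noor → UTC: 12:10–12:50, 14:20–19:00.
Dana ∩ Nikolai: 12:00–13:30, 13:50–14:00.
Dana ∩ Nikolai ∩ Noor: 12:10–12:50.
Windows ≥ 40 min: 12:10–12:50.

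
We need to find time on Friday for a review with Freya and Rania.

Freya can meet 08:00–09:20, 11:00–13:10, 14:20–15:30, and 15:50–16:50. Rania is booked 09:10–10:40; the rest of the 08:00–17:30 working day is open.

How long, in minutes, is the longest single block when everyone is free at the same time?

130 minutes

Rania free within 08:00–17:30: 08:00–09:10, 10:40–17:30.
Freya ∩ Rania: 08:00–09:10, 11:00–13:10, 14:20–15:30, 15:50–16:50.
Common window lengths: 70, 130, 70, 60 min; longest is 130.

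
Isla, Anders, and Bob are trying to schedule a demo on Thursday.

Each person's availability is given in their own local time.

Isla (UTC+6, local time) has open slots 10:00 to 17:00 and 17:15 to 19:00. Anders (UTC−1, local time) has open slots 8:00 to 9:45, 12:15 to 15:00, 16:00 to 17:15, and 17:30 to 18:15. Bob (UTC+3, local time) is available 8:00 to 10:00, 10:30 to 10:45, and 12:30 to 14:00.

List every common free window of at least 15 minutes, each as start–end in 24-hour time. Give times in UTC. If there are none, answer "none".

Isla → UTC: 04:00–11:00, 11:15–13:00.
Anders → UTC: 09:00–10:45, 13:15–16:00, 17:00–18:15, 18:30–19:15.
Bob → UTC: 05:00–07:00, 07:30–07:45, 09:30–11:00.
Isla ∩ Anders: 09:00–10:45.
Isla ∩ Anders ∩ Bob: 09:30–10:45.
Windows ≥ 15 min: 09:30–10:45.

09:30–10:45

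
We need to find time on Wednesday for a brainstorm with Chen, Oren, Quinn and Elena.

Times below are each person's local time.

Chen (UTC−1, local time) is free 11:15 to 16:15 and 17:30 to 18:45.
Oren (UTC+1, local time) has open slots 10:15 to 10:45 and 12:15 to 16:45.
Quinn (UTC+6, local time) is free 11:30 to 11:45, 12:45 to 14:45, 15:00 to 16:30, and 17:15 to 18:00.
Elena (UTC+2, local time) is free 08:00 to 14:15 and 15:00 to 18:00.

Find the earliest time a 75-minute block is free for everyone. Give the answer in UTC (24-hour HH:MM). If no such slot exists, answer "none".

Chen → UTC: 12:15–17:15, 18:30–19:45.
Oren → UTC: 09:15–09:45, 11:15–15:45.
Quinn → UTC: 05:30–05:45, 06:45–08:45, 09:00–10:30, 11:15–12:00.
Elena → UTC: 06:00–12:15, 13:00–16:00.
Chen ∩ Oren: 12:15–15:45.
Chen ∩ Oren ∩ Quinn: (none).
Chen ∩ Oren ∩ Quinn ∩ Elena: (none).
Windows ≥ 75 min: (none).

none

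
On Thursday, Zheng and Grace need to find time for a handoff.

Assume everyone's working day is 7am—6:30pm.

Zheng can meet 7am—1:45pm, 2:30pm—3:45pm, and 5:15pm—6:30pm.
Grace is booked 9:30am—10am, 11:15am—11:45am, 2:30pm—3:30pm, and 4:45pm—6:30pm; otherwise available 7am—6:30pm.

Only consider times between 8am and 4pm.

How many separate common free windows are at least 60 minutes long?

3

Grace free within 07:00–18:30: 07:00–09:30, 10:00–11:15, 11:45–14:30, 15:30–16:45.
Zheng ∩ Grace: 07:00–09:30, 10:00–11:15, 11:45–13:45, 15:30–15:45.
Restricted to 08:00–16:00: 08:00–09:30, 10:00–11:15, 11:45–13:45, 15:30–15:45.
Windows ≥ 60 min: 08:00–09:30, 10:00–11:15, 11:45–13:45.
That's 3 windows.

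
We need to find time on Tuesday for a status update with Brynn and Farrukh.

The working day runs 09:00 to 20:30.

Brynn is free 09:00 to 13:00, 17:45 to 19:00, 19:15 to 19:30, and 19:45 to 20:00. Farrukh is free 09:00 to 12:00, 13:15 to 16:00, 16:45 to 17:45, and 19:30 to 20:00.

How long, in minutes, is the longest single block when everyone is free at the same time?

180 minutes

Brynn ∩ Farrukh: 09:00–12:00, 19:45–20:00.
Common window lengths: 180, 15 min; longest is 180.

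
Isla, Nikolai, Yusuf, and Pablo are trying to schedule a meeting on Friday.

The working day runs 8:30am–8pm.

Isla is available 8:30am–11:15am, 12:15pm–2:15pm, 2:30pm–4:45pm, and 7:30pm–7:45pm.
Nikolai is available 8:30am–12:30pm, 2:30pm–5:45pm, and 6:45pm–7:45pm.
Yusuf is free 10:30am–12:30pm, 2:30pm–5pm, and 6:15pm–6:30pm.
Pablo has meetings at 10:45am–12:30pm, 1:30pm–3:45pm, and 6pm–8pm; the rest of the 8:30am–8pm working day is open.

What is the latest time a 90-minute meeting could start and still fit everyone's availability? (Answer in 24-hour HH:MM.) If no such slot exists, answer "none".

none

Pablo free within 08:30–20:00: 08:30–10:45, 12:30–13:30, 15:45–18:00.
Isla ∩ Nikolai: 08:30–11:15, 12:15–12:30, 14:30–16:45, 19:30–19:45.
Isla ∩ Nikolai ∩ Yusuf: 10:30–11:15, 12:15–12:30, 14:30–16:45.
Isla ∩ Nikolai ∩ Yusuf ∩ Pablo: 10:30–10:45, 15:45–16:45.
Windows ≥ 90 min: (none).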